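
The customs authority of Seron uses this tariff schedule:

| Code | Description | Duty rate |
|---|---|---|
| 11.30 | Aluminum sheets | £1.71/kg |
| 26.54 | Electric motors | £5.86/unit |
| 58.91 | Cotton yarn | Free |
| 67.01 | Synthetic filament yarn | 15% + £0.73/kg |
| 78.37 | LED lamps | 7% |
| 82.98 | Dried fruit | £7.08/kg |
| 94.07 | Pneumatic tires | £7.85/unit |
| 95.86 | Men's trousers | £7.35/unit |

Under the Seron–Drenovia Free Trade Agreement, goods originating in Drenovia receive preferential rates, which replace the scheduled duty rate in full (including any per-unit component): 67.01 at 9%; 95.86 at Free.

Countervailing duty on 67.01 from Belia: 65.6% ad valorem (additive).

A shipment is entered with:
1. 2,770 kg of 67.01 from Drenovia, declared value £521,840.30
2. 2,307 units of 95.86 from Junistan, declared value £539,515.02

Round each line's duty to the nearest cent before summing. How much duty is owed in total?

£63,922.08

Line 1 (67.01, Drenovia, 2,770 kg, £521,840.30):
Base rate for 67.01 is 15% + £0.73/kg.
Origin Drenovia qualifies under the Seron–Drenovia agreement and 67.01 is covered: preferential rate 9% applies instead.
The additional-duty order on 67.01 targets Belia, not Drenovia; it does not apply.
Duty = £521,840.30 × 9% = £46,965.63.
Line 2 (95.86, Junistan, 2,307 units, £539,515.02):
Base rate for 95.86 is £7.35/unit.
95.86 has an FTA preferential rate, but origin Junistan is not Drenovia; base rate stands.
Duty = 2,307 × £7.35 = £16,956.45.
Total = £46,965.63 + £16,956.45 = £63,922.08.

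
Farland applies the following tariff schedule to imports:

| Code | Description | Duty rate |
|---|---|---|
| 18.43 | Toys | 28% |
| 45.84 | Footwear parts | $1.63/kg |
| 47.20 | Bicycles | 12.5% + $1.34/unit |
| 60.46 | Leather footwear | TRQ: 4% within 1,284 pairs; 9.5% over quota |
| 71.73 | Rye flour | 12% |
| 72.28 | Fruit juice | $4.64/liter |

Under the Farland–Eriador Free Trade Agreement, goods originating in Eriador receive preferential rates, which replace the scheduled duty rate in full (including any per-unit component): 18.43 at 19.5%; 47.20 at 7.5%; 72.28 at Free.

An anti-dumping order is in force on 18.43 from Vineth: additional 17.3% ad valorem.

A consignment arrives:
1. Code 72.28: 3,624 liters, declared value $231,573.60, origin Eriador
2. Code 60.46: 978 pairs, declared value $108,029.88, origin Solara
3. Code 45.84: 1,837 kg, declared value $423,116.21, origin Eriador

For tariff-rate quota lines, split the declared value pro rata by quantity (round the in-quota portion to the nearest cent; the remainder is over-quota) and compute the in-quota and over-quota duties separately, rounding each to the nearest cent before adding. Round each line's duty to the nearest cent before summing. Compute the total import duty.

Line 1 (72.28, Eriador, 3,624 liters, $231,573.60):
Base rate for 72.28 is $4.64/liter.
Origin Eriador qualifies under the Farland–Eriador agreement and 72.28 is covered: preferential rate Free applies instead.
Duty = $231,573.60 × 0% = $0.00.
Line 2 (60.46, Solara, 978 pairs, $108,029.88):
Code 60.46 is under a tariff-rate quota (threshold 1,284 pairs). Quantity 978 pairs is within the quota, so the in-quota rate 4% applies to the full value.
Duty = $108,029.88 × 4% = $4,321.20.
Line 3 (45.84, Eriador, 1,837 kg, $423,116.21):
Base rate for 45.84 is $1.63/kg.
Origin Eriador is the FTA partner but 45.84 is not on the preference list; base rate stands.
Duty = 1,837 × $1.63 = $2,994.31.
Total = $0.00 + $4,321.20 + $2,994.31 = $7,315.51.

$7,315.51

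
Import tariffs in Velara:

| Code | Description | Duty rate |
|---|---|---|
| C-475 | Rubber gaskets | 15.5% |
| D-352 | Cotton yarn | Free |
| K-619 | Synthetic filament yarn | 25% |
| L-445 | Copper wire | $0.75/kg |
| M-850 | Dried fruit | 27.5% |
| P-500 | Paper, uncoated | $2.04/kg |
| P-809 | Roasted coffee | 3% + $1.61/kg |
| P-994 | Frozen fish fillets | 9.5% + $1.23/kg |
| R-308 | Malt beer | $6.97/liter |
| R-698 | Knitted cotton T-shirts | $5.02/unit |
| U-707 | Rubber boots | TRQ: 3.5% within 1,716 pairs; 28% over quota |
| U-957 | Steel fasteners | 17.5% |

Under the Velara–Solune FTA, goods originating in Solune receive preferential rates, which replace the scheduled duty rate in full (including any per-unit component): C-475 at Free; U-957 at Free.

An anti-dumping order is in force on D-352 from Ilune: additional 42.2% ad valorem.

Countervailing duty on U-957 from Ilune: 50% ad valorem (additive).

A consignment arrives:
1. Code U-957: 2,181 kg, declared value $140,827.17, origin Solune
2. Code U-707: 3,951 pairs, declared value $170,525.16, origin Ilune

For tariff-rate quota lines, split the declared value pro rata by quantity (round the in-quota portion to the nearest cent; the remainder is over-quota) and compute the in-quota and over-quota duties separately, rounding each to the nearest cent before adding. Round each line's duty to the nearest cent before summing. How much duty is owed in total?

Line 1 (U-957, Solune, 2,181 kg, $140,827.17):
Base rate for U-957 is 17.5%.
Origin Solune qualifies under the Velara–Solune agreement and U-957 is covered: preferential rate Free applies instead.
The additional-duty order on U-957 targets Ilune, not Solune; it does not apply.
Duty = $140,827.17 × 0% = $0.00.
Line 2 (U-707, Ilune, 3,951 pairs, $170,525.16):
Code U-707 is under a tariff-rate quota (threshold 1,716 pairs). In-quota: 1,716 pairs at 3.5%; over-quota: 2,235 pairs at 28%.
Pro-rata value split: in-quota = $170,525.16 × 1,716/3,951 = $74,062.56; over-quota = $170,525.16 − $74,062.56 = $96,462.60.
In-quota duty = $74,062.56 × 3.5% = $2,592.19. Over-quota duty = $96,462.60 × 28% = $27,009.53.
Line duty = $2,592.19 + $27,009.53 = $29,601.72.
Total = $0.00 + $29,601.72 = $29,601.72.

$29,601.72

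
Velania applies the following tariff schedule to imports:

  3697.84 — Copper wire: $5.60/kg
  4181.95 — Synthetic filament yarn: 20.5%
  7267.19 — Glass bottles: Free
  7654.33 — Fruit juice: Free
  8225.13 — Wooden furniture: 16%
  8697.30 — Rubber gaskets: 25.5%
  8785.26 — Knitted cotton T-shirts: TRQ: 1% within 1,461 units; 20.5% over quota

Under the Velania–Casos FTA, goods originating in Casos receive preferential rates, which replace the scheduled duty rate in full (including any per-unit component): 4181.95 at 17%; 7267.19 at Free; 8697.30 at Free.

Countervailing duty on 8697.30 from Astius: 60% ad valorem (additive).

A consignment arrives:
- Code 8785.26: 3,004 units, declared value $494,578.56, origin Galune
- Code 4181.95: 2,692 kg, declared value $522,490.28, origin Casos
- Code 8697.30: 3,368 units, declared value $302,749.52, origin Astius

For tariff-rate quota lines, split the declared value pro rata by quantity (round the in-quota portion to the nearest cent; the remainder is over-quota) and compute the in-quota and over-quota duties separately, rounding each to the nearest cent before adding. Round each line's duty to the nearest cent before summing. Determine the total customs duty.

Line 1 (8785.26, Galune, 3,004 units, $494,578.56):
Code 8785.26 is under a tariff-rate quota (threshold 1,461 units). In-quota: 1,461 units at 1%; over-quota: 1,543 units at 20.5%.
Pro-rata value split: in-quota = $494,578.56 × 1,461/3,004 = $240,539.04; over-quota = $494,578.56 − $240,539.04 = $254,039.52.
In-quota duty = $240,539.04 × 1% = $2,405.39. Over-quota duty = $254,039.52 × 20.5% = $52,078.10.
Line duty = $2,405.39 + $52,078.10 = $54,483.49.
Line 2 (4181.95, Casos, 2,692 kg, $522,490.28):
Base rate for 4181.95 is 20.5%.
Origin Casos qualifies under the Velania–Casos agreement and 4181.95 is covered: preferential rate 17% applies instead.
Duty = $522,490.28 × 17% = $88,823.35.
Line 3 (8697.30, Astius, 3,368 units, $302,749.52):
Base rate for 8697.30 is 25.5%.
8697.30 has an FTA preferential rate, but origin Astius is not Casos; base rate stands.
Additional duty on 8697.30 from Astius: +60%. Applied ad valorem rate: 25.5% + 60% = 85.5%.
Duty = $302,749.52 × 85.5% = $258,850.84.
Total = $54,483.49 + $88,823.35 + $258,850.84 = $402,157.68.

$402,157.68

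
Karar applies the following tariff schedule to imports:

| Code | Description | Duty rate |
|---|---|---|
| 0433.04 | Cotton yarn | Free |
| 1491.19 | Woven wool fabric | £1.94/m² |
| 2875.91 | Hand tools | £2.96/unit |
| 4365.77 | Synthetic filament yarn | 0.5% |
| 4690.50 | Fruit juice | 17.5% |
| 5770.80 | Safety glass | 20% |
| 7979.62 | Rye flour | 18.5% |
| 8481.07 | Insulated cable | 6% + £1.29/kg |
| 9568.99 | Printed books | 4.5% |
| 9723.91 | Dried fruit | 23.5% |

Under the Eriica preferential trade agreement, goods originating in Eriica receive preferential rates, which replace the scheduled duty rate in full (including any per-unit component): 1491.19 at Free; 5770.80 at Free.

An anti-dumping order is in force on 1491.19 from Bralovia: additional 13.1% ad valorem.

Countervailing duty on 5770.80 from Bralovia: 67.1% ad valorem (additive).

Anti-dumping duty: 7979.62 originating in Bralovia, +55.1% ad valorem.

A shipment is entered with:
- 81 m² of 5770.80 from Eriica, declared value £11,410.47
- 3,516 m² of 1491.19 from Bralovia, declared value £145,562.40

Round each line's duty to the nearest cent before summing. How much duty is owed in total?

Line 1 (5770.80, Eriica, 81 m², £11,410.47):
Base rate for 5770.80 is 20%.
Origin Eriica qualifies under the Karar–Eriica agreement and 5770.80 is covered: preferential rate Free applies instead.
The additional-duty order on 5770.80 targets Bralovia, not Eriica; it does not apply.
Duty = £11,410.47 × 0% = £0.00.
Line 2 (1491.19, Bralovia, 3,516 m², £145,562.40):
Base rate for 1491.19 is £1.94/m².
1491.19 has an FTA preferential rate, but origin Bralovia is not Eriica; base rate stands.
Additional duty on 1491.19 from Bralovia: +13.1% ad valorem. Applied ad valorem rate = 13.1%.
Duty = £145,562.40 × 13.1% + 3,516 × £1.94 = £25,889.71.
Total = £0.00 + £25,889.71 = £25,889.71.

£25,889.71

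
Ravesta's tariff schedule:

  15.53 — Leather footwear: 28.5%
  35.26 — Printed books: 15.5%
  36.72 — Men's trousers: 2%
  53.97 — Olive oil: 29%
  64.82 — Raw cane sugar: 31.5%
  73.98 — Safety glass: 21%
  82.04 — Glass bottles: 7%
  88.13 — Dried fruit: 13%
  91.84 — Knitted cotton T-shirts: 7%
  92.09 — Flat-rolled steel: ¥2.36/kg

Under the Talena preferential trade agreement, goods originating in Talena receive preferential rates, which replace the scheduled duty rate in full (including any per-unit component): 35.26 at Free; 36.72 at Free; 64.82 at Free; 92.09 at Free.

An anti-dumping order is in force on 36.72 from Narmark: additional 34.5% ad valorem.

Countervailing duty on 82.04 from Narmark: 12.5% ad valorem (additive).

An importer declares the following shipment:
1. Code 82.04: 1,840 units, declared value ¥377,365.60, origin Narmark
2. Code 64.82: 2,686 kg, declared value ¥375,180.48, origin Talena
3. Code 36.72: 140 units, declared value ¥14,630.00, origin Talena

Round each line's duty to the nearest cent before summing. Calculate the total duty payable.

¥73,586.29

Line 1 (82.04, Narmark, 1,840 units, ¥377,365.60):
Base rate for 82.04 is 7%.
Additional duty on 82.04 from Narmark: +12.5%. Applied ad valorem rate: 7% + 12.5% = 19.5%.
Duty = ¥377,365.60 × 19.5% = ¥73,586.29.
Line 2 (64.82, Talena, 2,686 kg, ¥375,180.48):
Base rate for 64.82 is 31.5%.
Origin Talena qualifies under the Ravesta–Talena agreement and 64.82 is covered: preferential rate Free applies instead.
Duty = ¥375,180.48 × 0% = ¥0.00.
Line 3 (36.72, Talena, 140 units, ¥14,630.00):
Base rate for 36.72 is 2%.
Origin Talena qualifies under the Ravesta–Talena agreement and 36.72 is covered: preferential rate Free applies instead.
The additional-duty order on 36.72 targets Narmark, not Talena; it does not apply.
Duty = ¥14,630.00 × 0% = ¥0.00.
Total = ¥73,586.29 + ¥0.00 + ¥0.00 = ¥73,586.29.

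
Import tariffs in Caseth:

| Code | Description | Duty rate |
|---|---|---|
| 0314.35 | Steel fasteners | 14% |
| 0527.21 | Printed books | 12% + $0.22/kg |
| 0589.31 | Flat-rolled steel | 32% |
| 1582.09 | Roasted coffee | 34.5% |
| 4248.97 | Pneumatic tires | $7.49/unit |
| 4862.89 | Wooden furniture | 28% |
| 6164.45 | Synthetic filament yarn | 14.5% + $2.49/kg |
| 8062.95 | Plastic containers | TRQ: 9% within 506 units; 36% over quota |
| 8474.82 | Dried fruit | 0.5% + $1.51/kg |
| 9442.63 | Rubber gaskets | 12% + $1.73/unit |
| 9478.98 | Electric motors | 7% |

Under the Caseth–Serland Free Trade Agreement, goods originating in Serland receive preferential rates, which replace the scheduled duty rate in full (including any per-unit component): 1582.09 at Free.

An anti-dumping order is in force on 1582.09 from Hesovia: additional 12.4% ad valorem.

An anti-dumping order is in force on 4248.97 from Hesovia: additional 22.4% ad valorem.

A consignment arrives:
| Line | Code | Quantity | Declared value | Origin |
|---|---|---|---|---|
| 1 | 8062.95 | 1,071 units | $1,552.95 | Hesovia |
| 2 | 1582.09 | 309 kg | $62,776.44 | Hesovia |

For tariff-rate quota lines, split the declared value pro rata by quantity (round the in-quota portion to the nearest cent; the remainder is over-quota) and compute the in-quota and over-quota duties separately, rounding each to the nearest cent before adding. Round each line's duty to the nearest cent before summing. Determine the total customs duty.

Line 1 (8062.95, Hesovia, 1,071 units, $1,552.95):
Code 8062.95 is under a tariff-rate quota (threshold 506 units). In-quota: 506 units at 9%; over-quota: 565 units at 36%.
Pro-rata value split: in-quota = $1,552.95 × 506/1,071 = $733.70; over-quota = $1,552.95 − $733.70 = $819.25.
In-quota duty = $733.70 × 9% = $66.03. Over-quota duty = $819.25 × 36% = $294.93.
Line duty = $66.03 + $294.93 = $360.96.
Line 2 (1582.09, Hesovia, 309 kg, $62,776.44):
Base rate for 1582.09 is 34.5%.
1582.09 has an FTA preferential rate, but origin Hesovia is not Serland; base rate stands.
Additional duty on 1582.09 from Hesovia: +12.4%. Applied ad valorem rate: 34.5% + 12.4% = 46.9%.
Duty = $62,776.44 × 46.9% = $29,442.15.
Total = $360.96 + $29,442.15 = $29,803.11.

$29,803.11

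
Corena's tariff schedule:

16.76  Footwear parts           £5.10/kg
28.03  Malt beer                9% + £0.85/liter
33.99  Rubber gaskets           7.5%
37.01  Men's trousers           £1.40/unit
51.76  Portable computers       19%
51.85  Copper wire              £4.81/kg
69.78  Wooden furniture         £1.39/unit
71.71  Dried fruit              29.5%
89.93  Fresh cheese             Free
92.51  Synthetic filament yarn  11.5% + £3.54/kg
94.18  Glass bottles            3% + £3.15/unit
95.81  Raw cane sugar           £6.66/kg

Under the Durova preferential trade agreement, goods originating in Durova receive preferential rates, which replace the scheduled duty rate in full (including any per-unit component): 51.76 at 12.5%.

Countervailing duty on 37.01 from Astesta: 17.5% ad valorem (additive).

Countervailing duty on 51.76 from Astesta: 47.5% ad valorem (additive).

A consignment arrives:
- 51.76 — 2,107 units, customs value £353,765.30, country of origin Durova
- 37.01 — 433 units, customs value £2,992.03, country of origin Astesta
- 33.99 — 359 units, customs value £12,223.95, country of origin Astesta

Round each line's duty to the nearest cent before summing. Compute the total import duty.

£46,267.27

Line 1 (51.76, Durova, 2,107 units, £353,765.30):
Base rate for 51.76 is 19%.
Origin Durova qualifies under the Corena–Durova agreement and 51.76 is covered: preferential rate 12.5% applies instead.
The additional-duty order on 51.76 targets Astesta, not Durova; it does not apply.
Duty = £353,765.30 × 12.5% = £44,220.66.
Line 2 (37.01, Astesta, 433 units, £2,992.03):
Base rate for 37.01 is £1.40/unit.
Additional duty on 37.01 from Astesta: +17.5% ad valorem. Applied ad valorem rate = 17.5%.
Duty = £2,992.03 × 17.5% + 433 × £1.40 = £1,129.81.
Line 3 (33.99, Astesta, 359 units, £12,223.95):
Base rate for 33.99 is 7.5%.
Duty = £12,223.95 × 7.5% = £916.80.
Total = £44,220.66 + £1,129.81 + £916.80 = £46,267.27.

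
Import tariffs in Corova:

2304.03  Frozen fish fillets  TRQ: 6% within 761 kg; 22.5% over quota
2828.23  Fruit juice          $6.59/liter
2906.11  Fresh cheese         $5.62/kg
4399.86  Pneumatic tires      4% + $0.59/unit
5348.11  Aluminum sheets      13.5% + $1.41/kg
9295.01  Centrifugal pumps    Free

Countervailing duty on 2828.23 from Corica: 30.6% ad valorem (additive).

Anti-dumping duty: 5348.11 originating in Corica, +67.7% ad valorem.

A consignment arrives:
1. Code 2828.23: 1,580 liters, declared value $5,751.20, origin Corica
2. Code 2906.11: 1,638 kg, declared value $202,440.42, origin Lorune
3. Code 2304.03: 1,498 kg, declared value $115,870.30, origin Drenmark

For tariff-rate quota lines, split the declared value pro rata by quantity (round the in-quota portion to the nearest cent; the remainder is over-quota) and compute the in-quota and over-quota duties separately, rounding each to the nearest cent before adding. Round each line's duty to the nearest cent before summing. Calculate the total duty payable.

Line 1 (2828.23, Corica, 1,580 liters, $5,751.20):
Base rate for 2828.23 is $6.59/liter.
Additional duty on 2828.23 from Corica: +30.6% ad valorem. Applied ad valorem rate = 30.6%.
Duty = $5,751.20 × 30.6% + 1,580 × $6.59 = $12,172.07.
Line 2 (2906.11, Lorune, 1,638 kg, $202,440.42):
Base rate for 2906.11 is $5.62/kg.
Duty = 1,638 × $5.62 = $9,205.56.
Line 3 (2304.03, Drenmark, 1,498 kg, $115,870.30):
Code 2304.03 is under a tariff-rate quota (threshold 761 kg). In-quota: 761 kg at 6%; over-quota: 737 kg at 22.5%.
Pro-rata value split: in-quota = $115,870.30 × 761/1,498 = $58,863.35; over-quota = $115,870.30 − $58,863.35 = $57,006.95.
In-quota duty = $58,863.35 × 6% = $3,531.80. Over-quota duty = $57,006.95 × 22.5% = $12,826.56.
Line duty = $3,531.80 + $12,826.56 = $16,358.36.
Total = $12,172.07 + $9,205.56 + $16,358.36 = $37,735.99.

$37,735.99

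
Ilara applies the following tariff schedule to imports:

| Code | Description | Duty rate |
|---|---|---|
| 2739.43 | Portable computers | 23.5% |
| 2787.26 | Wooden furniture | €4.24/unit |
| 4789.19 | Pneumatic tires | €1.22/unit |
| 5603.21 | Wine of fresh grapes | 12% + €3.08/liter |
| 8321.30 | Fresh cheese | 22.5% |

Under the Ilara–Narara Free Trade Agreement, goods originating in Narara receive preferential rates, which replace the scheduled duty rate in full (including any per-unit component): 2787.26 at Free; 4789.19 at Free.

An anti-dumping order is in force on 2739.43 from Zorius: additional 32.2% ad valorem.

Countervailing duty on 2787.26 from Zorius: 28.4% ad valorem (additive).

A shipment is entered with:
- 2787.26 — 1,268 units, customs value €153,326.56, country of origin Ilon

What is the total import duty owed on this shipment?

Line 1 (2787.26, Ilon, 1,268 units, €153,326.56):
Base rate for 2787.26 is €4.24/unit.
2787.26 has an FTA preferential rate, but origin Ilon is not Narara; base rate stands.
The additional-duty order on 2787.26 targets Zorius, not Ilon; it does not apply.
Duty = 1,268 × €4.24 = €5,376.32.

€5,376.32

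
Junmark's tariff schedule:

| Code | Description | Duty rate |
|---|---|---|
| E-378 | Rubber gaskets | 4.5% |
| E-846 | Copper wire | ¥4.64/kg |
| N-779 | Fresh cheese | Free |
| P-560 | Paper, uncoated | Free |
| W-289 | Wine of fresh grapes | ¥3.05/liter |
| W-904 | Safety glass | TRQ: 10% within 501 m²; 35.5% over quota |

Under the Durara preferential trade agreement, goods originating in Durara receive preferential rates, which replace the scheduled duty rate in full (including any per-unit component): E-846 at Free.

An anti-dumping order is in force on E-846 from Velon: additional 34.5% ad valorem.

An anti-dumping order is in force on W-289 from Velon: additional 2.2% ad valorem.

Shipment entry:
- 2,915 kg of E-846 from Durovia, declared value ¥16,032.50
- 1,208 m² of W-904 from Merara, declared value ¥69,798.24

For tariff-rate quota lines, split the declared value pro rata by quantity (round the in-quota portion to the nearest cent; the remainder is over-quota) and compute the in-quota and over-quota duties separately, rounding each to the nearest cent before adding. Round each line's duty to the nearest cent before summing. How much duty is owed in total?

¥30,922.29

Line 1 (E-846, Durovia, 2,915 kg, ¥16,032.50):
Base rate for E-846 is ¥4.64/kg.
E-846 has an FTA preferential rate, but origin Durovia is not Durara; base rate stands.
The additional-duty order on E-846 targets Velon, not Durovia; it does not apply.
Duty = 2,915 × ¥4.64 = ¥13,525.60.
Line 2 (W-904, Merara, 1,208 m², ¥69,798.24):
Code W-904 is under a tariff-rate quota (threshold 501 m²). In-quota: 501 m² at 10%; over-quota: 707 m² at 35.5%.
Pro-rata value split: in-quota = ¥69,798.24 × 501/1,208 = ¥28,947.78; over-quota = ¥69,798.24 − ¥28,947.78 = ¥40,850.46.
In-quota duty = ¥28,947.78 × 10% = ¥2,894.78. Over-quota duty = ¥40,850.46 × 35.5% = ¥14,501.91.
Line duty = ¥2,894.78 + ¥14,501.91 = ¥17,396.69.
Total = ¥13,525.60 + ¥17,396.69 = ¥30,922.29.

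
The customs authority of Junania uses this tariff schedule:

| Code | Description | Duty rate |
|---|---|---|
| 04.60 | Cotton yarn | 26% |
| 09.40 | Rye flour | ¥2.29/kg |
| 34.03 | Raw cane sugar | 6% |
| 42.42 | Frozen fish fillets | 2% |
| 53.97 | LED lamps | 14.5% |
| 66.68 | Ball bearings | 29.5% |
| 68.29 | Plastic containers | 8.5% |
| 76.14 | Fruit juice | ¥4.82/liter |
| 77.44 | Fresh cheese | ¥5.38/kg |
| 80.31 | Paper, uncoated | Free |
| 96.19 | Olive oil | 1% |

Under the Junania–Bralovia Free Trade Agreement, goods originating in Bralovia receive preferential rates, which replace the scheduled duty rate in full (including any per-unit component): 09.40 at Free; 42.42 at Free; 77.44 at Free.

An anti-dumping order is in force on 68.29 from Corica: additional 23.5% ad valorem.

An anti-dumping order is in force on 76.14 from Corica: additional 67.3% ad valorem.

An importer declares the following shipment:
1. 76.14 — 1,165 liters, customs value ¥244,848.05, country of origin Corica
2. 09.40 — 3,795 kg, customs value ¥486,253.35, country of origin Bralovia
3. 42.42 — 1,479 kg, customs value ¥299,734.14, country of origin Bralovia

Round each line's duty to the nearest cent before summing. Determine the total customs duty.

¥170,398.04

Line 1 (76.14, Corica, 1,165 liters, ¥244,848.05):
Base rate for 76.14 is ¥4.82/liter.
Additional duty on 76.14 from Corica: +67.3% ad valorem. Applied ad valorem rate = 67.3%.
Duty = ¥244,848.05 × 67.3% + 1,165 × ¥4.82 = ¥170,398.04.
Line 2 (09.40, Bralovia, 3,795 kg, ¥486,253.35):
Base rate for 09.40 is ¥2.29/kg.
Origin Bralovia qualifies under the Junania–Bralovia agreement and 09.40 is covered: preferential rate Free applies instead.
Duty = ¥486,253.35 × 0% = ¥0.00.
Line 3 (42.42, Bralovia, 1,479 kg, ¥299,734.14):
Base rate for 42.42 is 2%.
Origin Bralovia qualifies under the Junania–Bralovia agreement and 42.42 is covered: preferential rate Free applies instead.
Duty = ¥299,734.14 × 0% = ¥0.00.
Total = ¥170,398.04 + ¥0.00 + ¥0.00 = ¥170,398.04.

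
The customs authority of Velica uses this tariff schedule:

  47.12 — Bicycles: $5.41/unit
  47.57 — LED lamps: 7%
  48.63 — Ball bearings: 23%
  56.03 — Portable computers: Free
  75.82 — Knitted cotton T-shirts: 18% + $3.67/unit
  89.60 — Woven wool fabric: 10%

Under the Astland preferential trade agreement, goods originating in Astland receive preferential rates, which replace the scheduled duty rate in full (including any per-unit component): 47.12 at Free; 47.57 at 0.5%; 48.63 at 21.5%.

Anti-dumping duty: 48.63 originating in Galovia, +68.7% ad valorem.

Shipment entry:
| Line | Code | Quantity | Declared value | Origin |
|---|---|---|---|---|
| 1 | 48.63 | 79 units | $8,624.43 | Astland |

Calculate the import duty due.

Line 1 (48.63, Astland, 79 units, $8,624.43):
Base rate for 48.63 is 23%.
Origin Astland qualifies under the Velica–Astland agreement and 48.63 is covered: preferential rate 21.5% applies instead.
The additional-duty order on 48.63 targets Galovia, not Astland; it does not apply.
Duty = $8,624.43 × 21.5% = $1,854.25.

$1,854.25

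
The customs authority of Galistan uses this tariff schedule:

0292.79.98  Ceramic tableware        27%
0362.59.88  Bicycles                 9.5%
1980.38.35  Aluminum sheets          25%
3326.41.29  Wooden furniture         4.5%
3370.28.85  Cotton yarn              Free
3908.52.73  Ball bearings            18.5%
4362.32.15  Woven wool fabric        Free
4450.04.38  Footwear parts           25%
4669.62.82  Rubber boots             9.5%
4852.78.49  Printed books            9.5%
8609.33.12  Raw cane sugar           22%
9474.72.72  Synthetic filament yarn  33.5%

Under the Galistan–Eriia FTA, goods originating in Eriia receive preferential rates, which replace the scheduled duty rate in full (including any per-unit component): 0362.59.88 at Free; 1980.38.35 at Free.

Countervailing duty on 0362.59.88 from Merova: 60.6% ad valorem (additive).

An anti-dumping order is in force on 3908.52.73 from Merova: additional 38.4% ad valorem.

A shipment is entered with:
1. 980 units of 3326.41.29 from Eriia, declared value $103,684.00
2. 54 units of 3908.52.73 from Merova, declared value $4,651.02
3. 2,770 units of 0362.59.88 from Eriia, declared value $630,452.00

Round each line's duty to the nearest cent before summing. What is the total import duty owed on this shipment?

Line 1 (3326.41.29, Eriia, 980 units, $103,684.00):
Base rate for 3326.41.29 is 4.5%.
Origin Eriia is the FTA partner but 3326.41.29 is not on the preference list; base rate stands.
Duty = $103,684.00 × 4.5% = $4,665.78.
Line 2 (3908.52.73, Merova, 54 units, $4,651.02):
Base rate for 3908.52.73 is 18.5%.
Additional duty on 3908.52.73 from Merova: +38.4%. Applied ad valorem rate: 18.5% + 38.4% = 56.9%.
Duty = $4,651.02 × 56.9% = $2,646.43.
Line 3 (0362.59.88, Eriia, 2,770 units, $630,452.00):
Base rate for 0362.59.88 is 9.5%.
Origin Eriia qualifies under the Galistan–Eriia agreement and 0362.59.88 is covered: preferential rate Free applies instead.
The additional-duty order on 0362.59.88 targets Merova, not Eriia; it does not apply.
Duty = $630,452.00 × 0% = $0.00.
Total = $4,665.78 + $2,646.43 + $0.00 = $7,312.21.

$7,312.21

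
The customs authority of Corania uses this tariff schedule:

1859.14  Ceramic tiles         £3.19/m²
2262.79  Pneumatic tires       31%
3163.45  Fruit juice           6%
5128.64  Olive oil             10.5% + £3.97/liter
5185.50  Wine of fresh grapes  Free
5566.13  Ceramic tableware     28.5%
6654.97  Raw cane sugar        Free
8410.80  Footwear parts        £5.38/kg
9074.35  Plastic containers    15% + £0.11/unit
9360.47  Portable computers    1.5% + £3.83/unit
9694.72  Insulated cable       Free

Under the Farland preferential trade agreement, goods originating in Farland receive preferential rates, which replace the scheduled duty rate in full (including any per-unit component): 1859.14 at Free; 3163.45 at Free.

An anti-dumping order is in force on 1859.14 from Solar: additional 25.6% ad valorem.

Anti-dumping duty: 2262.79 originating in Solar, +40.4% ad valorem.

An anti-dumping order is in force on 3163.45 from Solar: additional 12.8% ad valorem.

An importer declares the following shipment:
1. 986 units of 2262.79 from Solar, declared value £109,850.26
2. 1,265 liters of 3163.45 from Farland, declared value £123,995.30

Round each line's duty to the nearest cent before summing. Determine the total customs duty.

£78,433.09

Line 1 (2262.79, Solar, 986 units, £109,850.26):
Base rate for 2262.79 is 31%.
Additional duty on 2262.79 from Solar: +40.4%. Applied ad valorem rate: 31% + 40.4% = 71.4%.
Duty = £109,850.26 × 71.4% = £78,433.09.
Line 2 (3163.45, Farland, 1,265 liters, £123,995.30):
Base rate for 3163.45 is 6%.
Origin Farland qualifies under the Corania–Farland agreement and 3163.45 is covered: preferential rate Free applies instead.
The additional-duty order on 3163.45 targets Solar, not Farland; it does not apply.
Duty = £123,995.30 × 0% = £0.00.
Total = £78,433.09 + £0.00 = £78,433.09.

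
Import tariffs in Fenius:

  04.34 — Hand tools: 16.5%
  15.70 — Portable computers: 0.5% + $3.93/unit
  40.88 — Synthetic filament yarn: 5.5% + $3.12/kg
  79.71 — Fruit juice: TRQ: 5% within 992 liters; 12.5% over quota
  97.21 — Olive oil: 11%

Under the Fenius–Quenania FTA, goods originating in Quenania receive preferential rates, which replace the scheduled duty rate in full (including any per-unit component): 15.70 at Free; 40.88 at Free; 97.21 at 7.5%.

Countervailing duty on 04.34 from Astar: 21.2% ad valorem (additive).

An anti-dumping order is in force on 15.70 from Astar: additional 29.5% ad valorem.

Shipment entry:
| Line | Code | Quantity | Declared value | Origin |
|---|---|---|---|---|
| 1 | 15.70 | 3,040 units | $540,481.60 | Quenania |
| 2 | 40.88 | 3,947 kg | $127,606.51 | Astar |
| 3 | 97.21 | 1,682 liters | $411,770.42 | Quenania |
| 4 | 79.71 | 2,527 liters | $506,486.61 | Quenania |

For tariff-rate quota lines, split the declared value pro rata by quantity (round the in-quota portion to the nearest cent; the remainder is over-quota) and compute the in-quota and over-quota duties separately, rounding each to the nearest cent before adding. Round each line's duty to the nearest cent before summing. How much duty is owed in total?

$98,614.62

Line 1 (15.70, Quenania, 3,040 units, $540,481.60):
Base rate for 15.70 is 0.5% + $3.93/unit.
Origin Quenania qualifies under the Fenius–Quenania agreement and 15.70 is covered: preferential rate Free applies instead.
The additional-duty order on 15.70 targets Astar, not Quenania; it does not apply.
Duty = $540,481.60 × 0% = $0.00.
Line 2 (40.88, Astar, 3,947 kg, $127,606.51):
Base rate for 40.88 is 5.5% + $3.12/kg.
40.88 has an FTA preferential rate, but origin Astar is not Quenania; base rate stands.
Duty = $127,606.51 × 5.5% + 3,947 × $3.12 = $19,333.00.
Line 3 (97.21, Quenania, 1,682 liters, $411,770.42):
Base rate for 97.21 is 11%.
Origin Quenania qualifies under the Fenius–Quenania agreement and 97.21 is covered: preferential rate 7.5% applies instead.
Duty = $411,770.42 × 7.5% = $30,882.78.
Line 4 (79.71, Quenania, 2,527 liters, $506,486.61):
Code 79.71 is under a tariff-rate quota (threshold 992 liters). In-quota: 992 liters at 5%; over-quota: 1,535 liters at 12.5%.
Pro-rata value split: in-quota = $506,486.61 × 992/2,527 = $198,826.56; over-quota = $506,486.61 − $198,826.56 = $307,660.05.
In-quota duty = $198,826.56 × 5% = $9,941.33. Over-quota duty = $307,660.05 × 12.5% = $38,457.51.
Line duty = $9,941.33 + $38,457.51 = $48,398.84.
Total = $0.00 + $19,333.00 + $30,882.78 + $48,398.84 = $98,614.62.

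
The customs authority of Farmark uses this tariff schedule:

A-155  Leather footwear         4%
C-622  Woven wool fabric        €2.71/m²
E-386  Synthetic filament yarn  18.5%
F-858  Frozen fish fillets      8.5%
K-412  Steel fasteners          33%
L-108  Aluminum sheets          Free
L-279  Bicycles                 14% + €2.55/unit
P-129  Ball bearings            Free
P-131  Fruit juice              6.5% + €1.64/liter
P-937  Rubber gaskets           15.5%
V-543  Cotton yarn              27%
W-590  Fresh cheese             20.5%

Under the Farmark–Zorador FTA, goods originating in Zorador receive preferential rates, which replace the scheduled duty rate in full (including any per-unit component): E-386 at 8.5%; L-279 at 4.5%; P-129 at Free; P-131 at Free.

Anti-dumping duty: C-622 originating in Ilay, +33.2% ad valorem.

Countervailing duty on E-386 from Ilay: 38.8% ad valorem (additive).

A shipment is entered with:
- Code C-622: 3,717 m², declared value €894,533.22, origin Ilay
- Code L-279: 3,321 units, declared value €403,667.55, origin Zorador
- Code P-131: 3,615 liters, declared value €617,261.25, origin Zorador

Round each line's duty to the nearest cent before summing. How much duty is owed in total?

Line 1 (C-622, Ilay, 3,717 m², €894,533.22):
Base rate for C-622 is €2.71/m².
Additional duty on C-622 from Ilay: +33.2% ad valorem. Applied ad valorem rate = 33.2%.
Duty = €894,533.22 × 33.2% + 3,717 × €2.71 = €307,058.10.
Line 2 (L-279, Zorador, 3,321 units, €403,667.55):
Base rate for L-279 is 14% + €2.55/unit.
Origin Zorador qualifies under the Farmark–Zorador agreement and L-279 is covered: preferential rate 4.5% applies instead.
Duty = €403,667.55 × 4.5% = €18,165.04.
Line 3 (P-131, Zorador, 3,615 liters, €617,261.25):
Base rate for P-131 is 6.5% + €1.64/liter.
Origin Zorador qualifies under the Farmark–Zorador agreement and P-131 is covered: preferential rate Free applies instead.
Duty = €617,261.25 × 0% = €0.00.
Total = €307,058.10 + €18,165.04 + €0.00 = €325,223.14.

€325,223.14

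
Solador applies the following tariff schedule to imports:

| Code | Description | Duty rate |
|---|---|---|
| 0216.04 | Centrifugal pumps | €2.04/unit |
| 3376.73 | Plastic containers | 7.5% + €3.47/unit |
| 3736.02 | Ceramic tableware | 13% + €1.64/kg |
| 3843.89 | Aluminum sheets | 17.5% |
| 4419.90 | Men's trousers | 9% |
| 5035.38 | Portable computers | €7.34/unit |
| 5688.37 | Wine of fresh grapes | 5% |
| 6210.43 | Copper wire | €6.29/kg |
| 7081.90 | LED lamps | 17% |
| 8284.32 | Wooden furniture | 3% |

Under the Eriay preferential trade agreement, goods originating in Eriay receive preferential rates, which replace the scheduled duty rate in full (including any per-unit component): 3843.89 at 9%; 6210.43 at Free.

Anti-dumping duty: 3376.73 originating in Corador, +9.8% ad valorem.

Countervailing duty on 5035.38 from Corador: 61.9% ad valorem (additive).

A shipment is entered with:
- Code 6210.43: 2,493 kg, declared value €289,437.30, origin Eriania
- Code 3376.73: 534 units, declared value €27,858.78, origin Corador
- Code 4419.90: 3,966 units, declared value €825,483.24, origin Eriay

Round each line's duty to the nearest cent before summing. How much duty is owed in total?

€96,647.01

Line 1 (6210.43, Eriania, 2,493 kg, €289,437.30):
Base rate for 6210.43 is €6.29/kg.
6210.43 has an FTA preferential rate, but origin Eriania is not Eriay; base rate stands.
Duty = 2,493 × €6.29 = €15,680.97.
Line 2 (3376.73, Corador, 534 units, €27,858.78):
Base rate for 3376.73 is 7.5% + €3.47/unit.
Additional duty on 3376.73 from Corador: +9.8%. Applied ad valorem rate: 7.5% + 9.8% = 17.3%.
Duty = €27,858.78 × 17.3% + 534 × €3.47 = €6,672.55.
Line 3 (4419.90, Eriay, 3,966 units, €825,483.24):
Base rate for 4419.90 is 9%.
Origin Eriay is the FTA partner but 4419.90 is not on the preference list; base rate stands.
Duty = €825,483.24 × 9% = €74,293.49.
Total = €15,680.97 + €6,672.55 + €74,293.49 = €96,647.01.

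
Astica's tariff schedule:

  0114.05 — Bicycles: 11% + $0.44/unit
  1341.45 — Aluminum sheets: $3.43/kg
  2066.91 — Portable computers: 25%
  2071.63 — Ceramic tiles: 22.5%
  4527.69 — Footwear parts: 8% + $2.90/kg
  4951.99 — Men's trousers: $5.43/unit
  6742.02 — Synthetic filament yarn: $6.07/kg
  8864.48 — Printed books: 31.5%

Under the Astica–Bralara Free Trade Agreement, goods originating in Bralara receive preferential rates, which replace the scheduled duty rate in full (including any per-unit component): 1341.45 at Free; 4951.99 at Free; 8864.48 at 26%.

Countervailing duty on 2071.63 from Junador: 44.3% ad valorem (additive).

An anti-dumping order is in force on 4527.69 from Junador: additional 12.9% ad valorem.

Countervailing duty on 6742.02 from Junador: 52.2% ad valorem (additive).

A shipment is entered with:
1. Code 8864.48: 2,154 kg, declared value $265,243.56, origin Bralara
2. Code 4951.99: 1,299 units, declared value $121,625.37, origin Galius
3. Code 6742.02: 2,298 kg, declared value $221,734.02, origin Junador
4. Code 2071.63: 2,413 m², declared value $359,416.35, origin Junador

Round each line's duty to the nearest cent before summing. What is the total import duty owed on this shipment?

Line 1 (8864.48, Bralara, 2,154 kg, $265,243.56):
Base rate for 8864.48 is 31.5%.
Origin Bralara qualifies under the Astica–Bralara agreement and 8864.48 is covered: preferential rate 26% applies instead.
Duty = $265,243.56 × 26% = $68,963.33.
Line 2 (4951.99, Galius, 1,299 units, $121,625.37):
Base rate for 4951.99 is $5.43/unit.
4951.99 has an FTA preferential rate, but origin Galius is not Bralara; base rate stands.
Duty = 1,299 × $5.43 = $7,053.57.
Line 3 (6742.02, Junador, 2,298 kg, $221,734.02):
Base rate for 6742.02 is $6.07/kg.
Additional duty on 6742.02 from Junador: +52.2% ad valorem. Applied ad valorem rate = 52.2%.
Duty = $221,734.02 × 52.2% + 2,298 × $6.07 = $129,694.02.
Line 4 (2071.63, Junador, 2,413 m², $359,416.35):
Base rate for 2071.63 is 22.5%.
Additional duty on 2071.63 from Junador: +44.3%. Applied ad valorem rate: 22.5% + 44.3% = 66.8%.
Duty = $359,416.35 × 66.8% = $240,090.12.
Total = $68,963.33 + $7,053.57 + $129,694.02 + $240,090.12 = $445,801.04.

$445,801.04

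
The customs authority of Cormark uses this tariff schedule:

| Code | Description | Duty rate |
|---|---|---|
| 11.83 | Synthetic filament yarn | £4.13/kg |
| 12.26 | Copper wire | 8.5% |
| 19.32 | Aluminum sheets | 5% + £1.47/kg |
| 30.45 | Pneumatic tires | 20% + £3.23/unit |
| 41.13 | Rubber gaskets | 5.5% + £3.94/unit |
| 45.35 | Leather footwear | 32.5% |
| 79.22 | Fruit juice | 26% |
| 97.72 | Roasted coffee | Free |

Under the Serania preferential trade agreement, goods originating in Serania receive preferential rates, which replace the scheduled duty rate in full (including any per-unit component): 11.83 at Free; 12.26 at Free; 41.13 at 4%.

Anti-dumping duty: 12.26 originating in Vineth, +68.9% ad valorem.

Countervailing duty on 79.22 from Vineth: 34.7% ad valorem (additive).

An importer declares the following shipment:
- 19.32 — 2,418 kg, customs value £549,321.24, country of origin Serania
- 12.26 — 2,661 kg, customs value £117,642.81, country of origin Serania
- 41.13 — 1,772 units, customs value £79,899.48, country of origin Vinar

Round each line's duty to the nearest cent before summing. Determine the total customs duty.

£42,396.67

Line 1 (19.32, Serania, 2,418 kg, £549,321.24):
Base rate for 19.32 is 5% + £1.47/kg.
Origin Serania is the FTA partner but 19.32 is not on the preference list; base rate stands.
Duty = £549,321.24 × 5% + 2,418 × £1.47 = £31,020.52.
Line 2 (12.26, Serania, 2,661 kg, £117,642.81):
Base rate for 12.26 is 8.5%.
Origin Serania qualifies under the Cormark–Serania agreement and 12.26 is covered: preferential rate Free applies instead.
The additional-duty order on 12.26 targets Vineth, not Serania; it does not apply.
Duty = £117,642.81 × 0% = £0.00.
Line 3 (41.13, Vinar, 1,772 units, £79,899.48):
Base rate for 41.13 is 5.5% + £3.94/unit.
41.13 has an FTA preferential rate, but origin Vinar is not Serania; base rate stands.
Duty = £79,899.48 × 5.5% + 1,772 × £3.94 = £11,376.15.
Total = £31,020.52 + £0.00 + £11,376.15 = £42,396.67.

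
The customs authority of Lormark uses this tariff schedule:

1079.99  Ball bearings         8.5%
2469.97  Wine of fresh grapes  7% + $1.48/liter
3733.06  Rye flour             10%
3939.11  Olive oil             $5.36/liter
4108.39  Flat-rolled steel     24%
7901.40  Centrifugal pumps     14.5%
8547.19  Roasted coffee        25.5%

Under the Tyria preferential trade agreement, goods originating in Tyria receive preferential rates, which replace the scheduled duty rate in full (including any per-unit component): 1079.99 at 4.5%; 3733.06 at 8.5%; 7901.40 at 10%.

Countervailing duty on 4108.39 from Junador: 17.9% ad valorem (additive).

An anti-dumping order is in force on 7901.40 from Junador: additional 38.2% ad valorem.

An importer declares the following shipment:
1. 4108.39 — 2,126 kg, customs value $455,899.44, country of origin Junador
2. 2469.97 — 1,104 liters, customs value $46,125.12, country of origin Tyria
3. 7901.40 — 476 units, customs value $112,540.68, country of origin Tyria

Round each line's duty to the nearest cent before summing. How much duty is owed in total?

Line 1 (4108.39, Junador, 2,126 kg, $455,899.44):
Base rate for 4108.39 is 24%.
Additional duty on 4108.39 from Junador: +17.9%. Applied ad valorem rate: 24% + 17.9% = 41.9%.
Duty = $455,899.44 × 41.9% = $191,021.87.
Line 2 (2469.97, Tyria, 1,104 liters, $46,125.12):
Base rate for 2469.97 is 7% + $1.48/liter.
Origin Tyria is the FTA partner but 2469.97 is not on the preference list; base rate stands.
Duty = $46,125.12 × 7% + 1,104 × $1.48 = $4,862.68.
Line 3 (7901.40, Tyria, 476 units, $112,540.68):
Base rate for 7901.40 is 14.5%.
Origin Tyria qualifies under the Lormark–Tyria agreement and 7901.40 is covered: preferential rate 10% applies instead.
The additional-duty order on 7901.40 targets Junador, not Tyria; it does not apply.
Duty = $112,540.68 × 10% = $11,254.07.
Total = $191,021.87 + $4,862.68 + $11,254.07 = $207,138.62.

$207,138.62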